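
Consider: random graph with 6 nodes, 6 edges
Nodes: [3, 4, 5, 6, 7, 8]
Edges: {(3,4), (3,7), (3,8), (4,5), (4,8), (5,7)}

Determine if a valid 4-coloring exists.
A valid 4-coloring: color 1: [4, 6, 7]; color 2: [3, 5]; color 3: [8].
(χ(G) = 3 ≤ 4.)

Yes, G is 4-colorable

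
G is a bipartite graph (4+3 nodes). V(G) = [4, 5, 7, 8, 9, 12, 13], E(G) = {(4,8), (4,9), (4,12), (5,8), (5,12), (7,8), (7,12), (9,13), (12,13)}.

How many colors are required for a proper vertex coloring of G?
χ(G) = 2

Clique number ω(G) = 2 (lower bound: χ ≥ ω).
The graph is bipartite (no odd cycle), so 2 colors suffice: χ(G) = 2.
A valid 2-coloring: color 1: [8, 9, 12]; color 2: [4, 5, 7, 13].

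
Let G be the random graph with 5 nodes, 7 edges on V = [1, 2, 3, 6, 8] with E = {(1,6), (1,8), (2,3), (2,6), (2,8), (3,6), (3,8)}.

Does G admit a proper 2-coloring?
No, G is not 2-colorable

The clique on vertices [2, 3, 8] has size 3 > 2, so it alone needs 3 colors.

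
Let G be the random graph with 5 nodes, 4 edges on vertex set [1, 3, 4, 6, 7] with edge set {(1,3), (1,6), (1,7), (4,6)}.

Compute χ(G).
χ(G) = 2

Clique number ω(G) = 2 (lower bound: χ ≥ ω).
The graph is bipartite (no odd cycle), so 2 colors suffice: χ(G) = 2.
A valid 2-coloring: color 1: [1, 4]; color 2: [3, 6, 7].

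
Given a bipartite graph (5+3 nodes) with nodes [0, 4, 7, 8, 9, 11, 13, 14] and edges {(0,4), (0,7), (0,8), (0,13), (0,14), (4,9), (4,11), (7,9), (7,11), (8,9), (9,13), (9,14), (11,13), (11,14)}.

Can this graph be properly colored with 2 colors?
A valid 2-coloring: color 1: [0, 9, 11]; color 2: [4, 7, 8, 13, 14].
(χ(G) = 2 ≤ 2.)

Yes, G is 2-colorable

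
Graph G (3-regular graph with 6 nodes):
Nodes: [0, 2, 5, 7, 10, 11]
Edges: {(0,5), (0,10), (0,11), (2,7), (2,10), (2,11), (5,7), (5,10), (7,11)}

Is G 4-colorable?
Yes, G is 4-colorable

A valid 4-coloring: color 1: [5, 11]; color 2: [0, 2]; color 3: [7, 10].
(χ(G) = 3 ≤ 4.)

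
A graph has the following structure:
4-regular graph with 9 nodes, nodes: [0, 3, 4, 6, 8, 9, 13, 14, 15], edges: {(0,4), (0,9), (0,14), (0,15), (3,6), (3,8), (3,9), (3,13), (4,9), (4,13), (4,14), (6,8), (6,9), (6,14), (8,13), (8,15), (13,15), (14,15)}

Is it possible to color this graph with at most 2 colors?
The clique on vertices [0, 4, 9] has size 3 > 2, so it alone needs 3 colors.

No, G is not 2-colorable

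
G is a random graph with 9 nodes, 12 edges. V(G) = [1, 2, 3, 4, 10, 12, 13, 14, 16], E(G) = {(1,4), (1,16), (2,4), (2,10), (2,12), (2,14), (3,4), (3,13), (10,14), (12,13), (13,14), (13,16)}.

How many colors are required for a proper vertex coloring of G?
Clique number ω(G) = 3 (lower bound: χ ≥ ω).
The clique on [2, 10, 14] has size 3, forcing χ ≥ 3, and the coloring below uses 3 colors, so χ(G) = 3.
A valid 3-coloring: color 1: [1, 2, 13]; color 2: [4, 12, 14, 16]; color 3: [3, 10].

χ(G) = 3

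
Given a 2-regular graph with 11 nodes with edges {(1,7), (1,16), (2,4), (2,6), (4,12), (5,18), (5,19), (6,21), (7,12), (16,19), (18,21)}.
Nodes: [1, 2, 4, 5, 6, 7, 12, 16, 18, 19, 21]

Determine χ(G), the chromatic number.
χ(G) = 3

Clique number ω(G) = 2 (lower bound: χ ≥ ω).
Odd cycle [1, 16, 19, 5, 18, 21, 6, 2, 4, 12, 7] needs 3 colors (χ ≥ 3).
The coloring below uses 3 colors, so χ(G) = 3.
A valid 3-coloring: color 1: [1, 6, 12, 18, 19]; color 2: [4, 5, 7, 16, 21]; color 3: [2].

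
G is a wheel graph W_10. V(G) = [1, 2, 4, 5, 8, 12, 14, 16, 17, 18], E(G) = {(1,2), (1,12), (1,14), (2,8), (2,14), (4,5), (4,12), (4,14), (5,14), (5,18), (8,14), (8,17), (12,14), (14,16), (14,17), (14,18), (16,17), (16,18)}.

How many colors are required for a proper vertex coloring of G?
χ(G) = 4

Clique number ω(G) = 3 (lower bound: χ ≥ ω).
Odd cycle [17, 8, 2, 1, 12, 4, 5, 18, 16] needs 3 colors (χ ≥ 3).
Vertex 14 is adjacent to every vertex of [1, 2, 4, 5, 8, 12, 16, 17, 18], which already need 3 colors among themselves, so 14 needs a new color (χ ≥ 4).
The coloring below uses 4 colors, so χ(G) = 4.
A valid 4-coloring: color 1: [14]; color 2: [2, 12, 17, 18]; color 3: [1, 4, 8, 16]; color 4: [5].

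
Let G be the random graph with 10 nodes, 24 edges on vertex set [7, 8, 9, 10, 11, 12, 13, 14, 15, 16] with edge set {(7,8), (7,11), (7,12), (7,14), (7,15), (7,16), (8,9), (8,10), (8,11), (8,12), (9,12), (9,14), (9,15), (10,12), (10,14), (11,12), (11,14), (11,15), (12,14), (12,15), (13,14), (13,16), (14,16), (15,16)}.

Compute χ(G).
χ(G) = 4

Clique number ω(G) = 4 (lower bound: χ ≥ ω).
The clique on [7, 8, 11, 12] has size 4, forcing χ ≥ 4, and the coloring below uses 4 colors, so χ(G) = 4.
A valid 4-coloring: color 1: [12, 16]; color 2: [8, 14, 15]; color 3: [7, 9, 10, 13]; color 4: [11].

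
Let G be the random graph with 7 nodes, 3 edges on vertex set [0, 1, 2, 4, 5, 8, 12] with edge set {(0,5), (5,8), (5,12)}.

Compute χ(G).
χ(G) = 2

Clique number ω(G) = 2 (lower bound: χ ≥ ω).
The graph is bipartite (no odd cycle), so 2 colors suffice: χ(G) = 2.
A valid 2-coloring: color 1: [1, 2, 4, 5]; color 2: [0, 8, 12].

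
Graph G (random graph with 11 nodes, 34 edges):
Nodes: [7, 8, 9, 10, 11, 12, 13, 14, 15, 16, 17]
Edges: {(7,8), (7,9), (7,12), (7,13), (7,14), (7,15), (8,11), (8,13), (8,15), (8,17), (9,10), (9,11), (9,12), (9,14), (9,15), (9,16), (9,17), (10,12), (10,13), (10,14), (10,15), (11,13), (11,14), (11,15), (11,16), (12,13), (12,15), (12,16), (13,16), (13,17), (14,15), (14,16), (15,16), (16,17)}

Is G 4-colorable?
The clique on vertices [9, 11, 14, 15, 16] has size 5 > 4, so it alone needs 5 colors.

No, G is not 4-colorable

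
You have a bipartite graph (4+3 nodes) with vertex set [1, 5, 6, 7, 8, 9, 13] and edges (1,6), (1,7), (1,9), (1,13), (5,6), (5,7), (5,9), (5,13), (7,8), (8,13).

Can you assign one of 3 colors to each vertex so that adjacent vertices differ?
Yes, G is 3-colorable

A valid 3-coloring: color 1: [1, 5, 8]; color 2: [6, 7, 9, 13].
(χ(G) = 2 ≤ 3.)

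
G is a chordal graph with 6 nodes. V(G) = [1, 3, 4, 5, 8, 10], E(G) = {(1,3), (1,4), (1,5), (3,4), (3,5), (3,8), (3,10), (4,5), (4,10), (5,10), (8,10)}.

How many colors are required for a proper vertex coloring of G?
χ(G) = 4

Clique number ω(G) = 4 (lower bound: χ ≥ ω).
The clique on [1, 3, 4, 5] has size 4, forcing χ ≥ 4, and the coloring below uses 4 colors, so χ(G) = 4.
A valid 4-coloring: color 1: [3]; color 2: [4, 8]; color 3: [1, 10]; color 4: [5].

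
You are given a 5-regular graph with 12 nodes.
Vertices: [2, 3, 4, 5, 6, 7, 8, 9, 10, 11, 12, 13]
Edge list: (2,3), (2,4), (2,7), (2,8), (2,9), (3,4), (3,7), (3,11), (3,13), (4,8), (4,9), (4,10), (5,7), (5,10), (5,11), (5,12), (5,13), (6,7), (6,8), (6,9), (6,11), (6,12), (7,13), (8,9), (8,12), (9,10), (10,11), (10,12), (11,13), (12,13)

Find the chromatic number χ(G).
Clique number ω(G) = 4 (lower bound: χ ≥ ω).
The clique on [2, 4, 8, 9] has size 4, forcing χ ≥ 4, and the coloring below uses 4 colors, so χ(G) = 4.
A valid 4-coloring: color 1: [3, 5, 9]; color 2: [8, 10, 13]; color 3: [4, 7, 11, 12]; color 4: [2, 6].

χ(G) = 4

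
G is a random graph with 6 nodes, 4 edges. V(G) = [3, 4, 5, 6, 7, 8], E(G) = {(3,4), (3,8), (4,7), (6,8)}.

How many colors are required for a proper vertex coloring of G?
χ(G) = 2

Clique number ω(G) = 2 (lower bound: χ ≥ ω).
The graph is bipartite (no odd cycle), so 2 colors suffice: χ(G) = 2.
A valid 2-coloring: color 1: [3, 5, 6, 7]; color 2: [4, 8].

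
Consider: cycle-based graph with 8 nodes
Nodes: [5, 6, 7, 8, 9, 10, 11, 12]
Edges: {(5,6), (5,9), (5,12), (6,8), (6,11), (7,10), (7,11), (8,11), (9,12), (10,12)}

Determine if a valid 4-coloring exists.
Yes, G is 4-colorable

A valid 4-coloring: color 1: [6, 7, 12]; color 2: [5, 10, 11]; color 3: [8, 9].
(χ(G) = 3 ≤ 4.)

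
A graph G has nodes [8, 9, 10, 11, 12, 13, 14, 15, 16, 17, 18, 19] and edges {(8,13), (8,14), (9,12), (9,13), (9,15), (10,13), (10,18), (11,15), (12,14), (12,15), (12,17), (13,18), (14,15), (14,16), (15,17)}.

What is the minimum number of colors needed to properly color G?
χ(G) = 3

Clique number ω(G) = 3 (lower bound: χ ≥ ω).
The clique on [10, 13, 18] has size 3, forcing χ ≥ 3, and the coloring below uses 3 colors, so χ(G) = 3.
A valid 3-coloring: color 1: [13, 15, 16, 19]; color 2: [8, 11, 12, 18]; color 3: [9, 10, 14, 17].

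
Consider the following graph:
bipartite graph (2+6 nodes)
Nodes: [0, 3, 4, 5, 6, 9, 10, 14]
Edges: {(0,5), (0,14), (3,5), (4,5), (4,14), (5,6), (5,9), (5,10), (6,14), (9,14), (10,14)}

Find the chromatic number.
Clique number ω(G) = 2 (lower bound: χ ≥ ω).
The graph is bipartite (no odd cycle), so 2 colors suffice: χ(G) = 2.
A valid 2-coloring: color 1: [5, 14]; color 2: [0, 3, 4, 6, 9, 10].

χ(G) = 2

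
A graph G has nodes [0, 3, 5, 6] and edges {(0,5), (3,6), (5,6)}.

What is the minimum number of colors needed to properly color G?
Clique number ω(G) = 2 (lower bound: χ ≥ ω).
The graph is bipartite (no odd cycle), so 2 colors suffice: χ(G) = 2.
A valid 2-coloring: color 1: [0, 6]; color 2: [3, 5].

χ(G) = 2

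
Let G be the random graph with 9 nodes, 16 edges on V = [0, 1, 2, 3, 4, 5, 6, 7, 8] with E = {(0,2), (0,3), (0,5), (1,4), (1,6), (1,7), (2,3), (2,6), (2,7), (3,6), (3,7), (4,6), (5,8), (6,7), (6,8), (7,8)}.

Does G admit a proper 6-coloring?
A valid 6-coloring: color 1: [0, 6]; color 2: [4, 5, 7]; color 3: [1, 2, 8]; color 4: [3].
(χ(G) = 4 ≤ 6.)

Yes, G is 6-colorable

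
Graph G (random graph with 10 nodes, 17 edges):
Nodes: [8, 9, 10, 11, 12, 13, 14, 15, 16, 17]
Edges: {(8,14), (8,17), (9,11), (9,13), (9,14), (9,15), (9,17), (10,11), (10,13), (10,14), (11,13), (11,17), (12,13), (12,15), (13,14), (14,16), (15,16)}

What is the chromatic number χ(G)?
Clique number ω(G) = 3 (lower bound: χ ≥ ω).
The clique on [9, 11, 17] has size 3, forcing χ ≥ 3, and the coloring below uses 3 colors, so χ(G) = 3.
A valid 3-coloring: color 1: [8, 9, 10, 12, 16]; color 2: [13, 15, 17]; color 3: [11, 14].

χ(G) = 3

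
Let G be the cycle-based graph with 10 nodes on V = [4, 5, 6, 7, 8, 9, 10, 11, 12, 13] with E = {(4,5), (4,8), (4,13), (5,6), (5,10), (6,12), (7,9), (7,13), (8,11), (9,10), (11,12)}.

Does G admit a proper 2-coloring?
Yes, G is 2-colorable

A valid 2-coloring: color 1: [5, 8, 9, 12, 13]; color 2: [4, 6, 7, 10, 11].
(χ(G) = 2 ≤ 2.)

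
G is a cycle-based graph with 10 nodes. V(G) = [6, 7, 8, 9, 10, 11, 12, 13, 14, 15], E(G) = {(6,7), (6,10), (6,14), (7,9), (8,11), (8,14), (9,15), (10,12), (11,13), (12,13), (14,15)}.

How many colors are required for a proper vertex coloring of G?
Clique number ω(G) = 2 (lower bound: χ ≥ ω).
Odd cycle [10, 12, 13, 11, 8, 14, 6] needs 3 colors (χ ≥ 3).
The coloring below uses 3 colors, so χ(G) = 3.
A valid 3-coloring: color 1: [6, 9, 11, 12]; color 2: [7, 10, 13, 14]; color 3: [8, 15].

χ(G) = 3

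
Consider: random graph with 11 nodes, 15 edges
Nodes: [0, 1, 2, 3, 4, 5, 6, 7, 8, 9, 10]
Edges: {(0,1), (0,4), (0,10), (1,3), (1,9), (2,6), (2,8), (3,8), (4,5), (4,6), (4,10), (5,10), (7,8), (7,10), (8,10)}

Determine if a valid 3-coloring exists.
Yes, G is 3-colorable

A valid 3-coloring: color 1: [1, 6, 10]; color 2: [4, 8, 9]; color 3: [0, 2, 3, 5, 7].
(χ(G) = 3 ≤ 3.)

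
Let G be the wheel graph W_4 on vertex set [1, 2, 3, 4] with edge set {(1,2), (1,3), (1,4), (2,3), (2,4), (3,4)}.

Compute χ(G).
χ(G) = 4

Clique number ω(G) = 4 (lower bound: χ ≥ ω).
The clique on [1, 2, 3, 4] has size 4, forcing χ ≥ 4, and the coloring below uses 4 colors, so χ(G) = 4.
A valid 4-coloring: color 1: [2]; color 2: [1]; color 3: [3]; color 4: [4].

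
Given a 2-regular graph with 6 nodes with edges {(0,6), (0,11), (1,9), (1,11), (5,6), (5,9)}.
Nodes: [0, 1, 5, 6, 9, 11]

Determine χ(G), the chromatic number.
χ(G) = 2

Clique number ω(G) = 2 (lower bound: χ ≥ ω).
The graph is bipartite (no odd cycle), so 2 colors suffice: χ(G) = 2.
A valid 2-coloring: color 1: [0, 1, 5]; color 2: [6, 9, 11].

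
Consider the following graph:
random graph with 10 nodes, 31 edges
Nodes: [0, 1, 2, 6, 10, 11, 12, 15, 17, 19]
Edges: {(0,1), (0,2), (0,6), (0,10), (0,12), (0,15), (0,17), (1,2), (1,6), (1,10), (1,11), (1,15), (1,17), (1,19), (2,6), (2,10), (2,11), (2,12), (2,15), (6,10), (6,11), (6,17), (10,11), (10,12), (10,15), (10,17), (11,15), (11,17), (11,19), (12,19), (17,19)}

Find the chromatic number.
χ(G) = 5

Clique number ω(G) = 5 (lower bound: χ ≥ ω).
The clique on [0, 1, 6, 10, 17] has size 5, forcing χ ≥ 5, and the coloring below uses 5 colors, so χ(G) = 5.
A valid 5-coloring: color 1: [1, 12]; color 2: [10, 19]; color 3: [0, 11]; color 4: [2, 17]; color 5: [6, 15].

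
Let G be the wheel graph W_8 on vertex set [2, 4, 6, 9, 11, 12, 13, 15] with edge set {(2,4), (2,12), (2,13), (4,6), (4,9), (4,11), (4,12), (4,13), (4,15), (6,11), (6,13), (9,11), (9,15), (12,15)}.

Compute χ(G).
χ(G) = 4

Clique number ω(G) = 3 (lower bound: χ ≥ ω).
Odd cycle [15, 9, 11, 6, 13, 2, 12] needs 3 colors (χ ≥ 3).
Vertex 4 is adjacent to every vertex of [2, 6, 9, 11, 12, 13, 15], which already need 3 colors among themselves, so 4 needs a new color (χ ≥ 4).
The coloring below uses 4 colors, so χ(G) = 4.
A valid 4-coloring: color 1: [4]; color 2: [2, 11, 15]; color 3: [6, 9, 12]; color 4: [13].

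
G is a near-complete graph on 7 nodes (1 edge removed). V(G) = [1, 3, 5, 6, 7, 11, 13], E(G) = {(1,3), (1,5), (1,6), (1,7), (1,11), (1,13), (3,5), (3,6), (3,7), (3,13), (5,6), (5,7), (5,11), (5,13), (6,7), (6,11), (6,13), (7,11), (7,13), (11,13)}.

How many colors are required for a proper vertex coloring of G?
χ(G) = 6

Clique number ω(G) = 6 (lower bound: χ ≥ ω).
The clique on [1, 3, 5, 6, 7, 13] has size 6, forcing χ ≥ 6, and the coloring below uses 6 colors, so χ(G) = 6.
A valid 6-coloring: color 1: [5]; color 2: [13]; color 3: [7]; color 4: [6]; color 5: [1]; color 6: [3, 11].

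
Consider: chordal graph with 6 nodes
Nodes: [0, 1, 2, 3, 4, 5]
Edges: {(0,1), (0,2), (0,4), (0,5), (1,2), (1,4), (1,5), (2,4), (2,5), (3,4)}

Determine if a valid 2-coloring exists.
No, G is not 2-colorable

The clique on vertices [0, 1, 2, 4] has size 4 > 2, so it alone needs 4 colors.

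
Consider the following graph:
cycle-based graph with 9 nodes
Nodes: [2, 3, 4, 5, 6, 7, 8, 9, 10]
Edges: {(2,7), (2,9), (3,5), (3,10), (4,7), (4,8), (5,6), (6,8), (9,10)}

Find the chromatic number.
Clique number ω(G) = 2 (lower bound: χ ≥ ω).
Odd cycle [8, 4, 7, 2, 9, 10, 3, 5, 6] needs 3 colors (χ ≥ 3).
The coloring below uses 3 colors, so χ(G) = 3.
A valid 3-coloring: color 1: [5, 7, 8, 9]; color 2: [2, 4, 6, 10]; color 3: [3].

χ(G) = 3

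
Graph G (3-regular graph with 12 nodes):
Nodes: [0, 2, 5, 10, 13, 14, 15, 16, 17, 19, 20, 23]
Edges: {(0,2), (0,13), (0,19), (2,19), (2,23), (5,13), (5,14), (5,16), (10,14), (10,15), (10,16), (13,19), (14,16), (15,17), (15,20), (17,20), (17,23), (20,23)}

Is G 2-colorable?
The clique on vertices [0, 2, 19] has size 3 > 2, so it alone needs 3 colors.

No, G is not 2-colorable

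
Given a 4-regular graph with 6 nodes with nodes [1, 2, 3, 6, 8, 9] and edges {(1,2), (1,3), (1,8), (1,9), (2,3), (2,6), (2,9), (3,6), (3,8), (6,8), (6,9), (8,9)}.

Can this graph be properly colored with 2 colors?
The clique on vertices [1, 8, 9] has size 3 > 2, so it alone needs 3 colors.

No, G is not 2-colorable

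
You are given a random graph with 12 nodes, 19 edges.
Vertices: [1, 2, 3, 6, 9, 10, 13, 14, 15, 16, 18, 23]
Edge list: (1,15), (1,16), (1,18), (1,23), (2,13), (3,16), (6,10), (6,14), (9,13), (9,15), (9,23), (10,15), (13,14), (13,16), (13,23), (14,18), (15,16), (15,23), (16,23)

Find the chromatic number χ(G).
χ(G) = 4

Clique number ω(G) = 4 (lower bound: χ ≥ ω).
The clique on [1, 15, 16, 23] has size 4, forcing χ ≥ 4, and the coloring below uses 4 colors, so χ(G) = 4.
A valid 4-coloring: color 1: [2, 9, 10, 14, 16]; color 2: [3, 6, 13, 15, 18]; color 3: [23]; color 4: [1].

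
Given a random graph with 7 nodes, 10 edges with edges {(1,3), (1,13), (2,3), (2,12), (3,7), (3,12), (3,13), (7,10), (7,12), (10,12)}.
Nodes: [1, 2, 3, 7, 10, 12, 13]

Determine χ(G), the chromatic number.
χ(G) = 3

Clique number ω(G) = 3 (lower bound: χ ≥ ω).
The clique on [7, 10, 12] has size 3, forcing χ ≥ 3, and the coloring below uses 3 colors, so χ(G) = 3.
A valid 3-coloring: color 1: [3, 10]; color 2: [1, 12]; color 3: [2, 7, 13].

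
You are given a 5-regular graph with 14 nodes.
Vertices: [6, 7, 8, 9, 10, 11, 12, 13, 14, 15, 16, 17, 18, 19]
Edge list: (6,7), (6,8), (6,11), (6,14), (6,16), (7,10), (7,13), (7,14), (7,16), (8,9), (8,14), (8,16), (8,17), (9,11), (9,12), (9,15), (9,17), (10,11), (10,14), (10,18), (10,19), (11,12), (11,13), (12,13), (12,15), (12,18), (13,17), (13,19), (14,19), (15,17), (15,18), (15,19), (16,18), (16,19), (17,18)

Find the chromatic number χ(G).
Clique number ω(G) = 3 (lower bound: χ ≥ ω).
Suppose a proper 3-coloring c exists. The clique [6, 7, 14] takes 3 distinct colors; by symmetry let c(6) = 1, c(7) = 2, c(14) = 3.
- Vertex 8: neighbors [6, 14] already have colors [1, 3] ⇒ c(8) = 2.
- Vertex 10: neighbors [7, 14] already have colors [2, 3] ⇒ c(10) = 1.
- Vertex 19: neighbors [10, 14] already have colors [1, 3] ⇒ c(19) = 2.
- Vertex 16: neighbors [6, 7] already have colors [1, 2] ⇒ c(16) = 3.
- Vertex 18: neighbors [10, 16] already have colors [1, 3] ⇒ c(18) = 2.
- Vertex 9: neighbors [8] already have colors [2]; try each remaining color.
- Case c(9) = 1:
  - Vertex 12: neighbors [9, 18] already have colors [1, 2] ⇒ c(12) = 3.
  - Vertex 15: neighbors [9, 18, 12] already have colors [1, 2, 3] — all 3 colors blocked. Contradiction.
- Case c(9) = 3:
  - Vertex 12: neighbors [18, 9] already have colors [2, 3] ⇒ c(12) = 1.
  - Vertex 15: neighbors [12, 18, 9] already have colors [1, 2, 3] — all 3 colors blocked. Contradiction.
Every case ends in a contradiction, so G has no proper 3-coloring (χ ≥ 4).
The coloring below uses 4 colors, so χ(G) = 4.
A valid 4-coloring: color 1: [7, 8, 11, 15]; color 2: [6, 12, 17, 19]; color 3: [9, 10, 13, 16]; color 4: [14, 18].

χ(G) = 4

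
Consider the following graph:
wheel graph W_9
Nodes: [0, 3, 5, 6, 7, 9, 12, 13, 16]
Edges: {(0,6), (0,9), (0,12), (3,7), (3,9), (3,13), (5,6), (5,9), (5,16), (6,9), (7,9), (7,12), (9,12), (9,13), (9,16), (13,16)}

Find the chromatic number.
χ(G) = 3

Clique number ω(G) = 3 (lower bound: χ ≥ ω).
The clique on [0, 9, 12] has size 3, forcing χ ≥ 3, and the coloring below uses 3 colors, so χ(G) = 3.
A valid 3-coloring: color 1: [9]; color 2: [0, 5, 7, 13]; color 3: [3, 6, 12, 16].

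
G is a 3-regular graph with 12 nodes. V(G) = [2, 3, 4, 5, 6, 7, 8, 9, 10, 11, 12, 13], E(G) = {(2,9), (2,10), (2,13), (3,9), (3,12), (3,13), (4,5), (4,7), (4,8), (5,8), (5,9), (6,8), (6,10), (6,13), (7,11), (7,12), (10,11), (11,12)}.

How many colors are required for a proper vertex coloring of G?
χ(G) = 3

Clique number ω(G) = 3 (lower bound: χ ≥ ω).
The clique on [4, 5, 8] has size 3, forcing χ ≥ 3, and the coloring below uses 3 colors, so χ(G) = 3.
A valid 3-coloring: color 1: [2, 3, 5, 6, 11]; color 2: [4, 9, 10, 12, 13]; color 3: [7, 8].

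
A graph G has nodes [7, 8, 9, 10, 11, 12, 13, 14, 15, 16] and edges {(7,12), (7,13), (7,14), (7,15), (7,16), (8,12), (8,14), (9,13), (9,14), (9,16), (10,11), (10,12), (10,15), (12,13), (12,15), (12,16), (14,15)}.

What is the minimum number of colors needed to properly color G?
Clique number ω(G) = 3 (lower bound: χ ≥ ω).
The clique on [10, 12, 15] has size 3, forcing χ ≥ 3, and the coloring below uses 3 colors, so χ(G) = 3.
A valid 3-coloring: color 1: [11, 12, 14]; color 2: [7, 8, 9, 10]; color 3: [13, 15, 16].

χ(G) = 3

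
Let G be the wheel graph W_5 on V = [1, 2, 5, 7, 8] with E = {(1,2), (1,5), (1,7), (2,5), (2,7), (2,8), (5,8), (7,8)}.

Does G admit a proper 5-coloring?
A valid 5-coloring: color 1: [2]; color 2: [1, 8]; color 3: [5, 7].
(χ(G) = 3 ≤ 5.)

Yes, G is 5-colorable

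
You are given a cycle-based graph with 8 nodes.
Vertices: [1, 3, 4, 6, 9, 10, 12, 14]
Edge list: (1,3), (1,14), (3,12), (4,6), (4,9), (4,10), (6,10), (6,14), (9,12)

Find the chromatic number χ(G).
Clique number ω(G) = 3 (lower bound: χ ≥ ω).
The clique on [4, 6, 10] has size 3, forcing χ ≥ 3, and the coloring below uses 3 colors, so χ(G) = 3.
A valid 3-coloring: color 1: [1, 6, 9]; color 2: [3, 4, 14]; color 3: [10, 12].

χ(G) = 3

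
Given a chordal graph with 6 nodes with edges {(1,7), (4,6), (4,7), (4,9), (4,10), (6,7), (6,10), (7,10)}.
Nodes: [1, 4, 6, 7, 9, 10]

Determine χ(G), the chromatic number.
Clique number ω(G) = 4 (lower bound: χ ≥ ω).
The clique on [4, 6, 7, 10] has size 4, forcing χ ≥ 4, and the coloring below uses 4 colors, so χ(G) = 4.
A valid 4-coloring: color 1: [1, 4]; color 2: [7, 9]; color 3: [10]; color 4: [6].

χ(G) = 4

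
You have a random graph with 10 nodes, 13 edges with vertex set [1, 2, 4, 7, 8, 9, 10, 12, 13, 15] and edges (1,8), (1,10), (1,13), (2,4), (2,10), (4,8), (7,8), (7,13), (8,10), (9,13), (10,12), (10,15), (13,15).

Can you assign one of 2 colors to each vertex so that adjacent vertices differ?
No, G is not 2-colorable

The clique on vertices [1, 8, 10] has size 3 > 2, so it alone needs 3 colors.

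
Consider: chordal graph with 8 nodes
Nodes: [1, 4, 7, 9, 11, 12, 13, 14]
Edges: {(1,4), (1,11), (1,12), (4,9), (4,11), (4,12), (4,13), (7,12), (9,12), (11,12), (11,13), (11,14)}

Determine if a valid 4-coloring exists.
A valid 4-coloring: color 1: [4, 7, 14]; color 2: [9, 11]; color 3: [12, 13]; color 4: [1].
(χ(G) = 4 ≤ 4.)

Yes, G is 4-colorable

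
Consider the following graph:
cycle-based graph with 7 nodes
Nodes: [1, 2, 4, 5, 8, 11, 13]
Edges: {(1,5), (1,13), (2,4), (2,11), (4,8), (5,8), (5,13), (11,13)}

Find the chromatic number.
χ(G) = 3

Clique number ω(G) = 3 (lower bound: χ ≥ ω).
The clique on [1, 5, 13] has size 3, forcing χ ≥ 3, and the coloring below uses 3 colors, so χ(G) = 3.
A valid 3-coloring: color 1: [2, 8, 13]; color 2: [4, 5, 11]; color 3: [1].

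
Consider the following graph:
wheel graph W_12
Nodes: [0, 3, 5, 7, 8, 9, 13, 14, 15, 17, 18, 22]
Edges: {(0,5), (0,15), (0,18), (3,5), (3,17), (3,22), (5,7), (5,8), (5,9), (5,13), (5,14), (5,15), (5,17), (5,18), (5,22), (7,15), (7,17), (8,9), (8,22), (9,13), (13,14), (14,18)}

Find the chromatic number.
Clique number ω(G) = 3 (lower bound: χ ≥ ω).
Odd cycle [8, 22, 3, 17, 7, 15, 0, 18, 14, 13, 9] needs 3 colors (χ ≥ 3).
Vertex 5 is adjacent to every vertex of [0, 3, 7, 8, 9, 13, 14, 15, 17, 18, 22], which already need 3 colors among themselves, so 5 needs a new color (χ ≥ 4).
The coloring below uses 4 colors, so χ(G) = 4.
A valid 4-coloring: color 1: [5]; color 2: [0, 3, 7, 8, 13]; color 3: [9, 15, 17, 18, 22]; color 4: [14].

χ(G) = 4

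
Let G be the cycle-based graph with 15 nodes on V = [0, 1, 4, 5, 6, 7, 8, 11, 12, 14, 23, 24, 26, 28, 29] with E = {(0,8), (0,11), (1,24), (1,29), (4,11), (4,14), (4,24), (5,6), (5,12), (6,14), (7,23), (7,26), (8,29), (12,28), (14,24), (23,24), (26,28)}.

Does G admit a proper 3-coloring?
Yes, G is 3-colorable

A valid 3-coloring: color 1: [6, 8, 11, 12, 24, 26]; color 2: [0, 4, 5, 7, 28, 29]; color 3: [1, 14, 23].
(χ(G) = 3 ≤ 3.)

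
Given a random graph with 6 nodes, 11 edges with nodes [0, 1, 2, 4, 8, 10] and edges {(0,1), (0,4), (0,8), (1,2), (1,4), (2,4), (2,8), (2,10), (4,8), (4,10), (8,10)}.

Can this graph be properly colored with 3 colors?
The clique on vertices [2, 4, 8, 10] has size 4 > 3, so it alone needs 4 colors.

No, G is not 3-colorable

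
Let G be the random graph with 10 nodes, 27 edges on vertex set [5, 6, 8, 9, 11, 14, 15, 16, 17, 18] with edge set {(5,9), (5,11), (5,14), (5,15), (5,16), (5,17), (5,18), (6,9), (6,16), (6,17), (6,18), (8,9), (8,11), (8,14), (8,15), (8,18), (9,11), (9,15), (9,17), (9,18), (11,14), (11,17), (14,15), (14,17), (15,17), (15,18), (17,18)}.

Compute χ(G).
Clique number ω(G) = 5 (lower bound: χ ≥ ω).
The clique on [5, 9, 15, 17, 18] has size 5, forcing χ ≥ 5, and the coloring below uses 5 colors, so χ(G) = 5.
A valid 5-coloring: color 1: [8, 16, 17]; color 2: [5, 6]; color 3: [9, 14]; color 4: [11, 15]; color 5: [18].

χ(G) = 5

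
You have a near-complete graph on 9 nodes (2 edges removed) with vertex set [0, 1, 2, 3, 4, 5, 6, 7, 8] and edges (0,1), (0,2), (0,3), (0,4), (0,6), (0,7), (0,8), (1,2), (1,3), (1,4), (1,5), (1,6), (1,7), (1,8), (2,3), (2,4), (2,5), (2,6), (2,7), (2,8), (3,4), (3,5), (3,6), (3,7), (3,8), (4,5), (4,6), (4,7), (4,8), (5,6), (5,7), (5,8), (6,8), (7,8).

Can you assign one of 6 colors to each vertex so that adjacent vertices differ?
No, G is not 6-colorable

The clique on vertices [0, 1, 2, 3, 4, 6, 8] has size 7 > 6, so it alone needs 7 colors.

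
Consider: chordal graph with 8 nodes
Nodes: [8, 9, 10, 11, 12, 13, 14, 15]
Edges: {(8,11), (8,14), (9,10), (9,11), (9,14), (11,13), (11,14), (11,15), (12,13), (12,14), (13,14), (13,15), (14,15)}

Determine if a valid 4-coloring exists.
Yes, G is 4-colorable

A valid 4-coloring: color 1: [10, 14]; color 2: [11, 12]; color 3: [8, 9, 13]; color 4: [15].
(χ(G) = 4 ≤ 4.)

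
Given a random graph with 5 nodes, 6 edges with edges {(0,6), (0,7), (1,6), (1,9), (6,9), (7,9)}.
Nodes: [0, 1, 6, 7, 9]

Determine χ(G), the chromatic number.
Clique number ω(G) = 3 (lower bound: χ ≥ ω).
The clique on [1, 6, 9] has size 3, forcing χ ≥ 3, and the coloring below uses 3 colors, so χ(G) = 3.
A valid 3-coloring: color 1: [6, 7]; color 2: [0, 9]; color 3: [1].

χ(G) = 3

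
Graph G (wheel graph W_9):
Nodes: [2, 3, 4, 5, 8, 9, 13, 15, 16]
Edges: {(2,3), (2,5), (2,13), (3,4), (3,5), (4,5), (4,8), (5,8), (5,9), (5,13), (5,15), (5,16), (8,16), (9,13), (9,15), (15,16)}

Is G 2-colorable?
No, G is not 2-colorable

The clique on vertices [2, 3, 5] has size 3 > 2, so it alone needs 3 colors.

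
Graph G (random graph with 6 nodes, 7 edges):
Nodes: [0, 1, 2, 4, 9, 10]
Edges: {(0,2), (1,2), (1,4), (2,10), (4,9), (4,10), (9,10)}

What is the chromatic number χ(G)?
χ(G) = 3

Clique number ω(G) = 3 (lower bound: χ ≥ ω).
The clique on [4, 9, 10] has size 3, forcing χ ≥ 3, and the coloring below uses 3 colors, so χ(G) = 3.
A valid 3-coloring: color 1: [2, 4]; color 2: [0, 1, 10]; color 3: [9].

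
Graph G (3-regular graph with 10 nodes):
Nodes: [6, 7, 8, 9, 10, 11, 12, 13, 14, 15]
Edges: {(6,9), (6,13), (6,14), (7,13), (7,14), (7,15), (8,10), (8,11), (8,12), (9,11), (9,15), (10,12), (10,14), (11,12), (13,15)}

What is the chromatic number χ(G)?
χ(G) = 3

Clique number ω(G) = 3 (lower bound: χ ≥ ω).
The clique on [7, 13, 15] has size 3, forcing χ ≥ 3, and the coloring below uses 3 colors, so χ(G) = 3.
A valid 3-coloring: color 1: [6, 10, 11, 15]; color 2: [8, 9, 13, 14]; color 3: [7, 12].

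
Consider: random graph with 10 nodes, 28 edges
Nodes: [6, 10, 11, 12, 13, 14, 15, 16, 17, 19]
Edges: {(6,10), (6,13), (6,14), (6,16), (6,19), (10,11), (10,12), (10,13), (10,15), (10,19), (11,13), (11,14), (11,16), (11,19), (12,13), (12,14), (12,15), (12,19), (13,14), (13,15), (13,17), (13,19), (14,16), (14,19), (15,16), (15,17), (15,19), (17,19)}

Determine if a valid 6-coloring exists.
Yes, G is 6-colorable

A valid 6-coloring: color 1: [16, 19]; color 2: [13]; color 3: [14, 15]; color 4: [10, 17]; color 5: [6, 11, 12].
(χ(G) = 5 ≤ 6.)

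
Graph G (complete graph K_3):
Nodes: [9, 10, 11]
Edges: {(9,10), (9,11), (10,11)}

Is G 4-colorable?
Yes, G is 4-colorable

A valid 4-coloring: color 1: [10]; color 2: [9]; color 3: [11].
(χ(G) = 3 ≤ 4.)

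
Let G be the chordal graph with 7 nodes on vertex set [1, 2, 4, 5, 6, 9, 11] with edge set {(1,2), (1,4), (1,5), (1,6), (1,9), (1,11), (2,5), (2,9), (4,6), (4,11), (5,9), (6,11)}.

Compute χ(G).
χ(G) = 4

Clique number ω(G) = 4 (lower bound: χ ≥ ω).
The clique on [1, 2, 5, 9] has size 4, forcing χ ≥ 4, and the coloring below uses 4 colors, so χ(G) = 4.
A valid 4-coloring: color 1: [1]; color 2: [5, 6]; color 3: [9, 11]; color 4: [2, 4].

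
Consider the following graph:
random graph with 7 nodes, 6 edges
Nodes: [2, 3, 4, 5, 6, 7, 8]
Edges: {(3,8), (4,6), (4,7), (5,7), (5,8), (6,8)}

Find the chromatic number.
Clique number ω(G) = 2 (lower bound: χ ≥ ω).
Odd cycle [4, 7, 5, 8, 6] needs 3 colors (χ ≥ 3).
The coloring below uses 3 colors, so χ(G) = 3.
A valid 3-coloring: color 1: [2, 4, 8]; color 2: [3, 6, 7]; color 3: [5].

χ(G) = 3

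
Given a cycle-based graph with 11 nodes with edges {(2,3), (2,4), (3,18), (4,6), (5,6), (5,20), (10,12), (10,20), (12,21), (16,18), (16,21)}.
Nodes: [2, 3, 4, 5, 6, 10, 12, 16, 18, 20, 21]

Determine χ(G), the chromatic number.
Clique number ω(G) = 2 (lower bound: χ ≥ ω).
Odd cycle [21, 16, 18, 3, 2, 4, 6, 5, 20, 10, 12] needs 3 colors (χ ≥ 3).
The coloring below uses 3 colors, so χ(G) = 3.
A valid 3-coloring: color 1: [2, 6, 10, 18, 21]; color 2: [3, 4, 5, 12, 16]; color 3: [20].

χ(G) = 3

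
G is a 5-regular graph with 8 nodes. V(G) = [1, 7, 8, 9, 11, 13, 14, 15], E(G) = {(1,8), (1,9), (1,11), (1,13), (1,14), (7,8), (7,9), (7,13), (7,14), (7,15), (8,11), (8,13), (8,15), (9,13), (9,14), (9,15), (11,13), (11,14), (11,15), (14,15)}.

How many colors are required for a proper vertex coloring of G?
Clique number ω(G) = 4 (lower bound: χ ≥ ω).
The clique on [1, 8, 11, 13] has size 4, forcing χ ≥ 4, and the coloring below uses 4 colors, so χ(G) = 4.
A valid 4-coloring: color 1: [7, 11]; color 2: [8, 9]; color 3: [1, 15]; color 4: [13, 14].

χ(G) = 4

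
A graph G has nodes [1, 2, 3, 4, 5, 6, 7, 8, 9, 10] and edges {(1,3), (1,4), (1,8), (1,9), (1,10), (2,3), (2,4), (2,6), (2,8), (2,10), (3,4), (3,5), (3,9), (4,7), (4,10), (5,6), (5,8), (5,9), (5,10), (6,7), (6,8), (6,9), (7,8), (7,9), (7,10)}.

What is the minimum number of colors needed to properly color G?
Clique number ω(G) = 3 (lower bound: χ ≥ ω).
The clique on [1, 4, 10] has size 3, forcing χ ≥ 3, and the coloring below uses 3 colors, so χ(G) = 3.
A valid 3-coloring: color 1: [1, 2, 5, 7]; color 2: [3, 6, 10]; color 3: [4, 8, 9].

χ(G) = 3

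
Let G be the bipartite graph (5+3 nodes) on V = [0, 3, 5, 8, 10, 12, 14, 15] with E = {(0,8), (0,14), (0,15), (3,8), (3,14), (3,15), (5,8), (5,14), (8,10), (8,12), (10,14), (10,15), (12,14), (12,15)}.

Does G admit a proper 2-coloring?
A valid 2-coloring: color 1: [8, 14, 15]; color 2: [0, 3, 5, 10, 12].
(χ(G) = 2 ≤ 2.)

Yes, G is 2-colorable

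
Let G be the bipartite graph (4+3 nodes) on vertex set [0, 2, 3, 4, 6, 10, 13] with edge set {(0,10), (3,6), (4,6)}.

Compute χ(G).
χ(G) = 2

Clique number ω(G) = 2 (lower bound: χ ≥ ω).
The graph is bipartite (no odd cycle), so 2 colors suffice: χ(G) = 2.
A valid 2-coloring: color 1: [2, 6, 10, 13]; color 2: [0, 3, 4].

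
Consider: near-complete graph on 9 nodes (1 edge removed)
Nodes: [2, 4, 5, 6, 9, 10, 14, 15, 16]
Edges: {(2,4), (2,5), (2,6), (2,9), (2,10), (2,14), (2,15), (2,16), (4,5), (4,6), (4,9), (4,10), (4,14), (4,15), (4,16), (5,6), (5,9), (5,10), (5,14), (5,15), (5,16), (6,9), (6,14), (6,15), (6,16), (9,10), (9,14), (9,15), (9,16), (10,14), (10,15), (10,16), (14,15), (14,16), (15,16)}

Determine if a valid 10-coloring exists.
A valid 10-coloring: color 1: [14]; color 2: [4]; color 3: [16]; color 4: [5]; color 5: [15]; color 6: [9]; color 7: [2]; color 8: [6, 10].
(χ(G) = 8 ≤ 10.)

Yes, G is 10-colorable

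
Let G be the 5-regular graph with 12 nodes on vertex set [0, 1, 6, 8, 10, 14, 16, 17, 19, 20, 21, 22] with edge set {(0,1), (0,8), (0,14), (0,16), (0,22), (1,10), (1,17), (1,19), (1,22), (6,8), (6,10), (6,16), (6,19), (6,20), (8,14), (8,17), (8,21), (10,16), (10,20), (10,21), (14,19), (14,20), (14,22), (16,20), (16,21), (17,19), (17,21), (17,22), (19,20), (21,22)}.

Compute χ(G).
χ(G) = 4

Clique number ω(G) = 4 (lower bound: χ ≥ ω).
The clique on [6, 10, 16, 20] has size 4, forcing χ ≥ 4, and the coloring below uses 4 colors, so χ(G) = 4.
A valid 4-coloring: color 1: [0, 10, 17]; color 2: [8, 16, 19, 22]; color 3: [1, 20, 21]; color 4: [6, 14].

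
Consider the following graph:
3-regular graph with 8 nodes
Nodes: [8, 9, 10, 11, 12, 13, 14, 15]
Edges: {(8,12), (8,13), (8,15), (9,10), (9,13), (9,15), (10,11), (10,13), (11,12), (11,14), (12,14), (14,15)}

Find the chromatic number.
Clique number ω(G) = 3 (lower bound: χ ≥ ω).
The clique on [9, 10, 13] has size 3, forcing χ ≥ 3, and the coloring below uses 3 colors, so χ(G) = 3.
A valid 3-coloring: color 1: [10, 12, 15]; color 2: [13, 14]; color 3: [8, 9, 11].

χ(G) = 3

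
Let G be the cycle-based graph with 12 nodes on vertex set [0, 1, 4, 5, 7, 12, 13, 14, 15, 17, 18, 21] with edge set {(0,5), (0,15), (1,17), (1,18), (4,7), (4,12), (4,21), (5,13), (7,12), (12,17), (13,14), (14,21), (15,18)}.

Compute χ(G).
χ(G) = 3

Clique number ω(G) = 3 (lower bound: χ ≥ ω).
The clique on [4, 7, 12] has size 3, forcing χ ≥ 3, and the coloring below uses 3 colors, so χ(G) = 3.
A valid 3-coloring: color 1: [0, 4, 13, 17, 18]; color 2: [1, 5, 12, 14, 15]; color 3: [7, 21].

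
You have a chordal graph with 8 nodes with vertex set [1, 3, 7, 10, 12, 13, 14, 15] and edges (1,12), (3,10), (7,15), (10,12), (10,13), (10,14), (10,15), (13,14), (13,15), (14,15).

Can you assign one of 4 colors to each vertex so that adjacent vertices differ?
A valid 4-coloring: color 1: [1, 7, 10]; color 2: [3, 12, 15]; color 3: [14]; color 4: [13].
(χ(G) = 4 ≤ 4.)

Yes, G is 4-colorable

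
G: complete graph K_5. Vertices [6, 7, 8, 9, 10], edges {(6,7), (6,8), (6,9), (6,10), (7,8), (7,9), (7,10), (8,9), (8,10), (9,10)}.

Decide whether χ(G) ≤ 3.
The clique on vertices [6, 7, 8, 9, 10] has size 5 > 3, so it alone needs 5 colors.

No, G is not 3-colorable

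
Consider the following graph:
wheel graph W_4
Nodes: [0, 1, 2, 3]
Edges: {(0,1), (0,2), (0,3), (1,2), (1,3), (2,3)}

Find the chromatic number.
Clique number ω(G) = 4 (lower bound: χ ≥ ω).
The clique on [0, 1, 2, 3] has size 4, forcing χ ≥ 4, and the coloring below uses 4 colors, so χ(G) = 4.
A valid 4-coloring: color 1: [0]; color 2: [2]; color 3: [3]; color 4: [1].

χ(G) = 4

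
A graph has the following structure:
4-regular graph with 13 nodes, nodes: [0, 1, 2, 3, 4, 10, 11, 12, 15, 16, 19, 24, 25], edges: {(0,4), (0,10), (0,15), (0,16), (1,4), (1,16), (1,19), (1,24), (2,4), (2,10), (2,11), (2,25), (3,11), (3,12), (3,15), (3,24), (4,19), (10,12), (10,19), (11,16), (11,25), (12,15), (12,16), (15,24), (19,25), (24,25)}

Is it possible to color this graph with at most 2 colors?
No, G is not 2-colorable

The clique on vertices [1, 4, 19] has size 3 > 2, so it alone needs 3 colors.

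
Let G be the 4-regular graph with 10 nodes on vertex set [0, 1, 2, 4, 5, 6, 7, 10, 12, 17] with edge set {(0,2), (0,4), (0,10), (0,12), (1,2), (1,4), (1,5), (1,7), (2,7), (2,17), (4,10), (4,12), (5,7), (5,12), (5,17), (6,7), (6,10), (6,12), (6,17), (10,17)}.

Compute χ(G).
Clique number ω(G) = 3 (lower bound: χ ≥ ω).
The clique on [0, 4, 10] has size 3, forcing χ ≥ 3, and the coloring below uses 3 colors, so χ(G) = 3.
A valid 3-coloring: color 1: [2, 4, 5, 6]; color 2: [0, 7, 17]; color 3: [1, 10, 12].

χ(G) = 3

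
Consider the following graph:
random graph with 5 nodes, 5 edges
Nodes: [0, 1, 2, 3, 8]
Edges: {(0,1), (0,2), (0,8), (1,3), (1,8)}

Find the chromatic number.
Clique number ω(G) = 3 (lower bound: χ ≥ ω).
The clique on [0, 1, 8] has size 3, forcing χ ≥ 3, and the coloring below uses 3 colors, so χ(G) = 3.
A valid 3-coloring: color 1: [1, 2]; color 2: [0, 3]; color 3: [8].

χ(G) = 3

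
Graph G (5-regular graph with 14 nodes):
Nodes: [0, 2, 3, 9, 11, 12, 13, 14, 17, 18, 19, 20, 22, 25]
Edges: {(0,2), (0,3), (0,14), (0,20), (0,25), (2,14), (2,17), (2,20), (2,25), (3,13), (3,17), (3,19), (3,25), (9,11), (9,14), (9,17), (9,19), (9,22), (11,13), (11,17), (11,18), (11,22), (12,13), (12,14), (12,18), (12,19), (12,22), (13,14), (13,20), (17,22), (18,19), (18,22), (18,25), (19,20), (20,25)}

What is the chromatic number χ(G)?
Clique number ω(G) = 4 (lower bound: χ ≥ ω).
The clique on [0, 2, 20, 25] has size 4, forcing χ ≥ 4, and the coloring below uses 4 colors, so χ(G) = 4.
A valid 4-coloring: color 1: [2, 3, 9, 18]; color 2: [0, 11, 12]; color 3: [14, 20, 22]; color 4: [13, 17, 19, 25].

χ(G) = 4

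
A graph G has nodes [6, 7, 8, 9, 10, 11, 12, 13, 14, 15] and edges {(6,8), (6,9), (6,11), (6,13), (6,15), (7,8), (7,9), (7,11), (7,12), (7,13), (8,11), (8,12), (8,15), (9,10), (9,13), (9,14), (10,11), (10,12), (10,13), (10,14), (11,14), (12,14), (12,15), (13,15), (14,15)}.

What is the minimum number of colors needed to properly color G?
Clique number ω(G) = 3 (lower bound: χ ≥ ω).
Odd cycle [15, 6, 11, 7, 12] needs 3 colors (χ ≥ 3).
Vertex 8 is adjacent to every vertex of [6, 7, 11, 12, 15], which already need 3 colors among themselves, so 8 needs a new color (χ ≥ 4).
The coloring below uses 4 colors, so χ(G) = 4.
A valid 4-coloring: color 1: [6, 7, 10]; color 2: [8, 13, 14]; color 3: [9, 11, 15]; color 4: [12].

χ(G) = 4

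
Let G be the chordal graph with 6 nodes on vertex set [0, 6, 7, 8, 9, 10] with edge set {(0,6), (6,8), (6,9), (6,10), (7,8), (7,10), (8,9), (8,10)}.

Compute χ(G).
Clique number ω(G) = 3 (lower bound: χ ≥ ω).
The clique on [6, 8, 9] has size 3, forcing χ ≥ 3, and the coloring below uses 3 colors, so χ(G) = 3.
A valid 3-coloring: color 1: [0, 8]; color 2: [6, 7]; color 3: [9, 10].

χ(G) = 3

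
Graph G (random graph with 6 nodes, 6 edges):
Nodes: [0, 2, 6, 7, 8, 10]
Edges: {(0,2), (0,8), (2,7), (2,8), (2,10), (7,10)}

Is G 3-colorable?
Yes, G is 3-colorable

A valid 3-coloring: color 1: [2, 6]; color 2: [0, 7]; color 3: [8, 10].
(χ(G) = 3 ≤ 3.)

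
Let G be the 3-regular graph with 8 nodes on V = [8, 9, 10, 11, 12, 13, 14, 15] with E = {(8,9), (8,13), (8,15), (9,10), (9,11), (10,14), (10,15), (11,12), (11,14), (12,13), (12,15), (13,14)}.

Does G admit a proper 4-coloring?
Yes, G is 4-colorable

A valid 4-coloring: color 1: [11, 13, 15]; color 2: [9, 12, 14]; color 3: [8, 10].
(χ(G) = 3 ≤ 4.)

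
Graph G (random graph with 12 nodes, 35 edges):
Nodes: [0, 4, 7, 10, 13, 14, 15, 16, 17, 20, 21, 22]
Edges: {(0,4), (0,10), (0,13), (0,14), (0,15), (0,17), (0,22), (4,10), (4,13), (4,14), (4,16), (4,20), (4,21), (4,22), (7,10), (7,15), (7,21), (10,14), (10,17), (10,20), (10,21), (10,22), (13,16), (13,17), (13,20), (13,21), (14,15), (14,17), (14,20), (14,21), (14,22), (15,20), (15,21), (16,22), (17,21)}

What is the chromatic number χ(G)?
χ(G) = 5

Clique number ω(G) = 5 (lower bound: χ ≥ ω).
The clique on [0, 4, 10, 14, 22] has size 5, forcing χ ≥ 5, and the coloring below uses 5 colors, so χ(G) = 5.
A valid 5-coloring: color 1: [10, 15, 16]; color 2: [4, 7, 17]; color 3: [13, 14]; color 4: [0, 20, 21]; color 5: [22].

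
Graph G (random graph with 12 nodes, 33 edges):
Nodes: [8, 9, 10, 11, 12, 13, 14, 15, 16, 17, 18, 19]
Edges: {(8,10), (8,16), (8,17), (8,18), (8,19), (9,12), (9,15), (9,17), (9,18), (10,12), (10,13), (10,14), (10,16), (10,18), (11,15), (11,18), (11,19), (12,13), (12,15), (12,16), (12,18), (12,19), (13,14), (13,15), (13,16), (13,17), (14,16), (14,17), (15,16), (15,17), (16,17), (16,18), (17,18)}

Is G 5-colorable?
Yes, G is 5-colorable

A valid 5-coloring: color 1: [9, 11, 16]; color 2: [10, 17, 19]; color 3: [14, 15, 18]; color 4: [8, 12]; color 5: [13].
(χ(G) = 5 ≤ 5.)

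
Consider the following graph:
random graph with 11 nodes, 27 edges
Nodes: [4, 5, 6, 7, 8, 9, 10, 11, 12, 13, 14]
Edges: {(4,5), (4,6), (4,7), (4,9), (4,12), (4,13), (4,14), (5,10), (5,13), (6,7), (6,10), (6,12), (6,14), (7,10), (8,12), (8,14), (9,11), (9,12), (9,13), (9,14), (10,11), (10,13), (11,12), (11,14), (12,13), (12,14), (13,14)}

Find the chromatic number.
Clique number ω(G) = 5 (lower bound: χ ≥ ω).
The clique on [4, 9, 12, 13, 14] has size 5, forcing χ ≥ 5, and the coloring below uses 5 colors, so χ(G) = 5.
A valid 5-coloring: color 1: [4, 8, 11]; color 2: [10, 14]; color 3: [5, 7, 12]; color 4: [6, 13]; color 5: [9].

χ(G) = 5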